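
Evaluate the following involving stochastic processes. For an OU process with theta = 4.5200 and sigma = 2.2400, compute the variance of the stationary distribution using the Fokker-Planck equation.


Stationary variance = sigma^2 / (2*theta)
= 2.2400^2 / (2*4.5200)
= 5.0176 / 9.0400
= 0.5550

0.5550


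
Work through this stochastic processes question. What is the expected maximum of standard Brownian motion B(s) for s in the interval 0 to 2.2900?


E(max B(s)) = sqrt(2t/pi)
= sqrt(2*2.2900/pi)
= sqrt(1.4579)
= 1.2074

1.2074


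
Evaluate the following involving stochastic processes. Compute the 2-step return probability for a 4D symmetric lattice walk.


P(return in 2 steps) = P(reverse first step) = 1/(2d)
= 1/8
= 0.1250

0.1250


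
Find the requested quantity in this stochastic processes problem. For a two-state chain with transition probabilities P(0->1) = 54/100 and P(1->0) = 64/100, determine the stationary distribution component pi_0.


Stationary distribution: pi_0 = p10/(p01+p10), pi_1 = p01/(p01+p10)
p01 = 0.5400, p10 = 0.6400
pi_0 = 0.5424

0.5424


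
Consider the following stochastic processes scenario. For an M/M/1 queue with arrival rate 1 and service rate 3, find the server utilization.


rho = lambda/mu
= 1/3
= 0.3333

0.3333


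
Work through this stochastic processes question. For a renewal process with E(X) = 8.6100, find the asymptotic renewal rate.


Long-run renewal rate = 1/E(X)
= 1/8.6100
= 0.1161

0.1161


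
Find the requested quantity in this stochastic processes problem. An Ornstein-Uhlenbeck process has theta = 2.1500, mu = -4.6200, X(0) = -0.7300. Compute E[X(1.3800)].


E[X(t)] = mu + (X(0) - mu)*exp(-theta*t)
= -4.6200 + (-0.7300 - -4.6200)*exp(-2.1500*1.3800)
= -4.6200 + 3.8900 * 0.0515
= -4.4198

-4.4198


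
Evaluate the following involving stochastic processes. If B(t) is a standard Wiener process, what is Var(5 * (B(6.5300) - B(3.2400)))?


Var(alpha*(B(t)-B(s))) = alpha^2 * (t-s)
= 5^2 * (6.5300 - 3.2400)
= 25 * 3.2900
= 82.2500

82.2500


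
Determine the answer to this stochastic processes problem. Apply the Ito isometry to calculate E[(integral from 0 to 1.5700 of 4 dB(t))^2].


By Ito isometry: E[(int f dB)^2] = int f^2 dt
= 4^2 * 1.5700
= 16 * 1.5700 = 25.1200

25.1200


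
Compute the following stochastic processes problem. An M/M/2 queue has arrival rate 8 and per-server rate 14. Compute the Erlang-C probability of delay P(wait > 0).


a = lambda/mu = 0.5714
rho = a/c = 0.2857
Erlang-C formula applied:
C(c,a) = 0.1270

0.1270


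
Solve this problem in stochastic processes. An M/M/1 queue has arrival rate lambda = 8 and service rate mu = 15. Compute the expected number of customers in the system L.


rho = 8/15 = 0.5333
L = rho/(1-rho)
= 0.5333/0.4667
= 1.1429

1.1429


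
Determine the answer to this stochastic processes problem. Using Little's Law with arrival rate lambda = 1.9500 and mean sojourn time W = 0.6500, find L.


Little's Law: L = lambda * W
= 1.9500 * 0.6500
= 1.2675

1.2675


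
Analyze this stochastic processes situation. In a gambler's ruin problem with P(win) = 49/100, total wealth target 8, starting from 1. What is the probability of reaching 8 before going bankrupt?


Gambler's ruin formula:
r = q/p = 0.5100/0.4900 = 1.0408
P(win) = (1 - r^i)/(1 - r^N)
= (1 - 1.0408^1)/(1 - 1.0408^8)
= 0.1082

0.1082


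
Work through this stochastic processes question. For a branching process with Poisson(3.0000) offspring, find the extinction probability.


Since mu = 3.0000 > 1, extinction prob q < 1.
Solve s = exp(mu*(s-1)) iteratively.
q = 0.0595

0.0595


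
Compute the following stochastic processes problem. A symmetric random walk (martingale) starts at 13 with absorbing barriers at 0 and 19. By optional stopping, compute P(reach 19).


By optional stopping theorem: E(M at tau) = M(0) = 13
P(hit 19)*19 + P(hit 0)*0 = 13
P(hit 19) = (13 - 0)/(19 - 0) = 13/19 = 0.6842

0.6842


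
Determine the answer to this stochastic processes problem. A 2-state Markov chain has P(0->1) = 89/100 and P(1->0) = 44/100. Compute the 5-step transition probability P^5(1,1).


Computing P^5 by matrix multiplication.
P = [[0.1100, 0.8900], [0.4400, 0.5600]]
After raising P to the power 5:
P^5(1,1) = 0.6679

0.6679


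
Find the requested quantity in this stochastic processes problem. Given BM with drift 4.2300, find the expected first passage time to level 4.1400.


Expected first passage time = a/mu
= 4.1400/4.2300
= 0.9787

0.9787


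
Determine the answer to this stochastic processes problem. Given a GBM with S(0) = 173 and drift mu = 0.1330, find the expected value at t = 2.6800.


E[S(t)] = S(0) * exp(mu * t)
= 173 * exp(0.1330 * 2.6800)
= 173 * 1.4282
= 247.0848

247.0848


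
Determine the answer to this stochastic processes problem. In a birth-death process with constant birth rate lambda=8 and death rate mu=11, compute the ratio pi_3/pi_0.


For birth-death process, pi_n/pi_0 = (lambda/mu)^n
= (8/11)^3
= 0.3847

0.3847


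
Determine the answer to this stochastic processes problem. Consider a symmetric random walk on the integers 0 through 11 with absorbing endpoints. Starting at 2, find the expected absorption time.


For symmetric RW on 0,...,N with absorbing barriers, E(i) = i*(N-i)
E(2) = 2 * 9 = 18

18


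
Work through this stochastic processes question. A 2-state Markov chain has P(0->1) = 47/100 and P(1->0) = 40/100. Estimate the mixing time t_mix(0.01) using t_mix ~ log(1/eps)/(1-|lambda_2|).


lambda_2 = |1 - p01 - p10| = |1 - 0.4700 - 0.4000| = 0.1300
t_mix ~ log(1/eps)/(1 - |lambda_2|)
= log(100)/(1 - 0.1300) = 4.6052/0.8700
= 5.2933

5.2933


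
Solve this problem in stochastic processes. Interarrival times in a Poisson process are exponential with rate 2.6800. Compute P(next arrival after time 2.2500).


P(X > t) = exp(-lambda * t)
= exp(-2.6800 * 2.2500)
= exp(-6.0300) = 0.0024

0.0024


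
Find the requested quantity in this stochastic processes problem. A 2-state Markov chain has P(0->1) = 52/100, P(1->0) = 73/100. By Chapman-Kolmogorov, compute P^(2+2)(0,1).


P^4 = P^2 * P^2
Computing via matrix multiplication of the transition matrix.
Entry (0,1) of P^4 = 0.4144

0.4144


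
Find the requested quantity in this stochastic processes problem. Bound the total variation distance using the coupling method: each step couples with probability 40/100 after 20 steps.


TV distance bound <= (1-delta)^n
= (1 - 0.4000)^20
= 0.6000^20
= 3.6562e-05

3.6562e-05


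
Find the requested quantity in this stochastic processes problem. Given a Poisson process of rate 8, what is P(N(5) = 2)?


P(N(t)=k) = (lambda*t)^k * exp(-lambda*t) / k!
lambda*t = 40
= 40^2 * exp(-40) / 2!
= 1600 * 4.2484e-18 / 2
= 3.3987e-15

3.3987e-15


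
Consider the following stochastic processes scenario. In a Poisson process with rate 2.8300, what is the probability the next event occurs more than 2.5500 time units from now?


P(X > t) = exp(-lambda * t)
= exp(-2.8300 * 2.5500)
= exp(-7.2165) = 7.3437e-04

7.3437e-04


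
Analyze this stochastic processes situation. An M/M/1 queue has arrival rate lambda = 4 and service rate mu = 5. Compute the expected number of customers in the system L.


rho = 4/5 = 0.8000
L = rho/(1-rho)
= 0.8000/0.2000
= 4.0000

4.0000


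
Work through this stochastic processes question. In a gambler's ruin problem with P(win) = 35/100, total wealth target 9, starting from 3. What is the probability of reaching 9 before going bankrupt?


Gambler's ruin formula:
r = q/p = 0.6500/0.3500 = 1.8571
P(win) = (1 - r^i)/(1 - r^N)
= (1 - 1.8571^3)/(1 - 1.8571^9)
= 0.0206

0.0206


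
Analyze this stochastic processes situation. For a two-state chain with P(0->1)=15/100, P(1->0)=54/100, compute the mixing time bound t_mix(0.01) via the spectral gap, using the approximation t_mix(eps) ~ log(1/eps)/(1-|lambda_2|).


lambda_2 = |1 - p01 - p10| = |1 - 0.1500 - 0.5400| = 0.3100
t_mix ~ log(1/eps)/(1 - |lambda_2|)
= log(100)/(1 - 0.3100) = 4.6052/0.6900
= 6.6742

6.6742


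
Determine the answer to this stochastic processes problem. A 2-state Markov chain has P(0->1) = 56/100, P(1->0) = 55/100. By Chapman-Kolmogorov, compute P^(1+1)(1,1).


P^2 = P^1 * P^1
Computing via matrix multiplication of the transition matrix.
Entry (1,1) of P^2 = 0.5105

0.5105


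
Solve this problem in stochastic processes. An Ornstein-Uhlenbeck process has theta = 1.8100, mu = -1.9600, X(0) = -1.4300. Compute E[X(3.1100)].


E[X(t)] = mu + (X(0) - mu)*exp(-theta*t)
= -1.9600 + (-1.4300 - -1.9600)*exp(-1.8100*3.1100)
= -1.9600 + 0.5300 * 0.0036
= -1.9581

-1.9581


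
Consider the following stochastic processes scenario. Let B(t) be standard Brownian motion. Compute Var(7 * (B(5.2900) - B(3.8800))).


Var(alpha*(B(t)-B(s))) = alpha^2 * (t-s)
= 7^2 * (5.2900 - 3.8800)
= 49 * 1.4100
= 69.0900

69.0900


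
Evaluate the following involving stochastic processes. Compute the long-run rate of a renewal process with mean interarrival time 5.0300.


Long-run renewal rate = 1/E(X)
= 1/5.0300
= 0.1988

0.1988


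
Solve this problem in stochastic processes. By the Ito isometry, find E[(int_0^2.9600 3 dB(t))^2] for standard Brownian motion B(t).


By Ito isometry: E[(int f dB)^2] = int f^2 dt
= 3^2 * 2.9600
= 9 * 2.9600 = 26.6400

26.6400


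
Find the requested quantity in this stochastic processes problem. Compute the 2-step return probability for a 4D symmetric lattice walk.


P(return in 2 steps) = P(reverse first step) = 1/(2d)
= 1/8
= 0.1250

0.1250


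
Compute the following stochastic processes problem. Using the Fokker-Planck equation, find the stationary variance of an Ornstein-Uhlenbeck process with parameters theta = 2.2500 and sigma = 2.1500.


Stationary variance = sigma^2 / (2*theta)
= 2.1500^2 / (2*2.2500)
= 4.6225 / 4.5000
= 1.0272

1.0272


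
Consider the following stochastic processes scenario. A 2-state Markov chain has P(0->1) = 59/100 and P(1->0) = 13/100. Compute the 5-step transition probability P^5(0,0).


Computing P^5 by matrix multiplication.
P = [[0.4100, 0.5900], [0.1300, 0.8700]]
After raising P to the power 5:
P^5(0,0) = 0.1820

0.1820


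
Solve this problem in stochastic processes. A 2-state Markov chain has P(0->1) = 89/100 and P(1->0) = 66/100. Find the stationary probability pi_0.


Stationary distribution: pi_0 = p10/(p01+p10), pi_1 = p01/(p01+p10)
p01 = 0.8900, p10 = 0.6600
pi_0 = 0.4258

0.4258


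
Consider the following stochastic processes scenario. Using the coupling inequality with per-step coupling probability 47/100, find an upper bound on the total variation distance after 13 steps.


TV distance bound <= (1-delta)^n
= (1 - 0.4700)^13
= 0.5300^13
= 2.6037e-04

2.6037e-04


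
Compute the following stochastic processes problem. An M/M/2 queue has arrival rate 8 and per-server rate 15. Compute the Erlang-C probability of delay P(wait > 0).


a = lambda/mu = 0.5333
rho = a/c = 0.2667
Erlang-C formula applied:
C(c,a) = 0.1123

0.1123


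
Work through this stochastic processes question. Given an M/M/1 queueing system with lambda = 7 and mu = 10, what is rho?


rho = lambda/mu
= 7/10
= 0.7000

0.7000


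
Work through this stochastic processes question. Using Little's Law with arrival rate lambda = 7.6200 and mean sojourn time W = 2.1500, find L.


Little's Law: L = lambda * W
= 7.6200 * 2.1500
= 16.3830

16.3830


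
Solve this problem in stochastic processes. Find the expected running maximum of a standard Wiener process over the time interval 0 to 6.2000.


E(max B(s)) = sqrt(2t/pi)
= sqrt(2*6.2000/pi)
= sqrt(3.9470)
= 1.9867

1.9867


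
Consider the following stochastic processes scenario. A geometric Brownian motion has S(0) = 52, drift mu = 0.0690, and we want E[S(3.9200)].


E[S(t)] = S(0) * exp(mu * t)
= 52 * exp(0.0690 * 3.9200)
= 52 * 1.3106
= 68.1509

68.1509


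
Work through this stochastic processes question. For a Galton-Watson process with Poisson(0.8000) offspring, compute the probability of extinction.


Since mu = 0.8000 <= 1, extinction probability = 1.

1.0000


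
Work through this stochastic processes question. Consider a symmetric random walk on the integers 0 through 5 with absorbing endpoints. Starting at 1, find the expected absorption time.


For symmetric RW on 0,...,N with absorbing barriers, E(i) = i*(N-i)
E(1) = 1 * 4 = 4

4


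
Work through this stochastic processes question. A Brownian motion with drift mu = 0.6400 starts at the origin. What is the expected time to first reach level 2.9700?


Expected first passage time = a/mu
= 2.9700/0.6400
= 4.6406

4.6406


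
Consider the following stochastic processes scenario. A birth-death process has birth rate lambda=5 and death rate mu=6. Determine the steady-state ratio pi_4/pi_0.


For birth-death process, pi_n/pi_0 = (lambda/mu)^n
= (5/6)^4
= 0.4823

0.4823


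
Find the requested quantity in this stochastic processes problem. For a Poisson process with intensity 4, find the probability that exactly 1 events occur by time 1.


P(N(t)=k) = (lambda*t)^k * exp(-lambda*t) / k!
lambda*t = 4
= 4^1 * exp(-4) / 1!
= 4 * 0.0183 / 1
= 0.0733

0.0733


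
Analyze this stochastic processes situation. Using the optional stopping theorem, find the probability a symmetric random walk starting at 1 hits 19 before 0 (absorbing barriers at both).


By optional stopping theorem: E(M at tau) = M(0) = 1
P(hit 19)*19 + P(hit 0)*0 = 1
P(hit 19) = (1 - 0)/(19 - 0) = 1/19 = 0.0526

0.0526


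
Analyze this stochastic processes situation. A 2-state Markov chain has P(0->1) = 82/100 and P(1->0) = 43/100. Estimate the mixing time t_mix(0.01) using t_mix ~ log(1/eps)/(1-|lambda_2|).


lambda_2 = |1 - p01 - p10| = |1 - 0.8200 - 0.4300| = 0.2500
t_mix ~ log(1/eps)/(1 - |lambda_2|)
= log(100)/(1 - 0.2500) = 4.6052/0.7500
= 6.1402

6.1402


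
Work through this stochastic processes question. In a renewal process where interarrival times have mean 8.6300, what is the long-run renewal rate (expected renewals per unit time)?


Long-run renewal rate = 1/E(X)
= 1/8.6300
= 0.1159

0.1159


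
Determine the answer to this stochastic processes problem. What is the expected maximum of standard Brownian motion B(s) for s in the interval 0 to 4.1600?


E(max B(s)) = sqrt(2t/pi)
= sqrt(2*4.1600/pi)
= sqrt(2.6483)
= 1.6274

1.6274


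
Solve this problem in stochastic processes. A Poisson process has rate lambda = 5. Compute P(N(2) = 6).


P(N(t)=k) = (lambda*t)^k * exp(-lambda*t) / k!
lambda*t = 10
= 10^6 * exp(-10) / 6!
= 1000000 * 4.5400e-05 / 720
= 0.0631

0.0631


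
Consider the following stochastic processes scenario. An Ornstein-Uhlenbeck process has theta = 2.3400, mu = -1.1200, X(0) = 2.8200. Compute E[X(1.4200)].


E[X(t)] = mu + (X(0) - mu)*exp(-theta*t)
= -1.1200 + (2.8200 - -1.1200)*exp(-2.3400*1.4200)
= -1.1200 + 3.9400 * 0.0361
= -0.9780

-0.9780


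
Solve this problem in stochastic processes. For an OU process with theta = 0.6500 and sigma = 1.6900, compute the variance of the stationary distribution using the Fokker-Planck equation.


Stationary variance = sigma^2 / (2*theta)
= 1.6900^2 / (2*0.6500)
= 2.8561 / 1.3000
= 2.1970

2.1970


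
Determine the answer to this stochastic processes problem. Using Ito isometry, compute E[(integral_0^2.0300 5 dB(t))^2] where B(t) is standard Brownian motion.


By Ito isometry: E[(int f dB)^2] = int f^2 dt
= 5^2 * 2.0300
= 25 * 2.0300 = 50.7500

50.7500


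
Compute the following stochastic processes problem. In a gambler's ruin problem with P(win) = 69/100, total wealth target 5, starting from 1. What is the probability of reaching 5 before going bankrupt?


Gambler's ruin formula:
r = q/p = 0.3100/0.6900 = 0.4493
P(win) = (1 - r^i)/(1 - r^N)
= (1 - 0.4493^1)/(1 - 0.4493^5)
= 0.5610

0.5610


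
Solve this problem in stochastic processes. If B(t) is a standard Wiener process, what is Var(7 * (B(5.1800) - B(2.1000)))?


Var(alpha*(B(t)-B(s))) = alpha^2 * (t-s)
= 7^2 * (5.1800 - 2.1000)
= 49 * 3.0800
= 150.9200

150.9200


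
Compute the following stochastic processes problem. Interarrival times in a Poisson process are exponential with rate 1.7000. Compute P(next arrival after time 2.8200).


P(X > t) = exp(-lambda * t)
= exp(-1.7000 * 2.8200)
= exp(-4.7940) = 0.0083

0.0083


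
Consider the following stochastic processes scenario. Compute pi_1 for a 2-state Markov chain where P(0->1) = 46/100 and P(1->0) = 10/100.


Stationary distribution: pi_0 = p10/(p01+p10), pi_1 = p01/(p01+p10)
p01 = 0.4600, p10 = 0.1000
pi_1 = 0.8214

0.8214


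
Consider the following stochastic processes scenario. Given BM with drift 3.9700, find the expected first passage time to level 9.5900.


Expected first passage time = a/mu
= 9.5900/3.9700
= 2.4156

2.4156


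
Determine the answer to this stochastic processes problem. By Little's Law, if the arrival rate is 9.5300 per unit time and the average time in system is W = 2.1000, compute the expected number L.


Little's Law: L = lambda * W
= 9.5300 * 2.1000
= 20.0130

20.0130


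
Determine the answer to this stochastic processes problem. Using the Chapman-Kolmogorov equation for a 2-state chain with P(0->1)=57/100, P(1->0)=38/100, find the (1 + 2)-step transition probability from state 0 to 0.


P^3 = P^1 * P^2
Computing via matrix multiplication of the transition matrix.
Entry (0,0) of P^3 = 0.4001

0.4001


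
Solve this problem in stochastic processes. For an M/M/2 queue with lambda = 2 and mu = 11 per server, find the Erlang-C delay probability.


a = lambda/mu = 0.1818
rho = a/c = 0.0909
Erlang-C formula applied:
C(c,a) = 0.0152

0.0152


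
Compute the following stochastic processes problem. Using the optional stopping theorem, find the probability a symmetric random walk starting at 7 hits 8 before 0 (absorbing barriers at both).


By optional stopping theorem: E(M at tau) = M(0) = 7
P(hit 8)*8 + P(hit 0)*0 = 7
P(hit 8) = (7 - 0)/(8 - 0) = 7/8 = 0.8750

0.8750


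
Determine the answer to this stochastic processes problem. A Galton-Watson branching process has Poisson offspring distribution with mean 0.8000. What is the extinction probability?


Since mu = 0.8000 <= 1, extinction probability = 1.

1.0000


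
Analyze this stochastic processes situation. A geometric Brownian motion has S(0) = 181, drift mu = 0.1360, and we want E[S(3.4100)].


E[S(t)] = S(0) * exp(mu * t)
= 181 * exp(0.1360 * 3.4100)
= 181 * 1.5900
= 287.7975

287.7975


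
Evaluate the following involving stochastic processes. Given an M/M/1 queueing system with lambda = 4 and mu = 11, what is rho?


rho = lambda/mu
= 4/11
= 0.3636

0.3636


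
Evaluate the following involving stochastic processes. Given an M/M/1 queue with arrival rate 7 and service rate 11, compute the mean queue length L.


rho = 7/11 = 0.6364
L = rho/(1-rho)
= 0.6364/0.3636
= 1.7500

1.7500


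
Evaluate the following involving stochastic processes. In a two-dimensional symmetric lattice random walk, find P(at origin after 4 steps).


P = C(4,2)^2 / 4^4
= 6^2 / 256
= 36 / 256
= 0.1406

0.1406


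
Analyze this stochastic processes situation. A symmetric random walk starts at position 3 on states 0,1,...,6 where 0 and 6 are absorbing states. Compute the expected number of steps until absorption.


For symmetric RW on 0,...,N with absorbing barriers, E(i) = i*(N-i)
E(3) = 3 * 3 = 9

9


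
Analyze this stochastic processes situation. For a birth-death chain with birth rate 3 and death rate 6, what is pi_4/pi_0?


For birth-death process, pi_n/pi_0 = (lambda/mu)^n
= (3/6)^4
= 0.0625

0.0625


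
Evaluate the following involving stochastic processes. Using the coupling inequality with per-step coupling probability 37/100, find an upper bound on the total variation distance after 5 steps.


TV distance bound <= (1-delta)^n
= (1 - 0.3700)^5
= 0.6300^5
= 0.0992

0.0992


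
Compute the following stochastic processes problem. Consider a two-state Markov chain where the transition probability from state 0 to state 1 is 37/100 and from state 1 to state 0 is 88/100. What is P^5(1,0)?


Computing P^5 by matrix multiplication.
P = [[0.6300, 0.3700], [0.8800, 0.1200]]
After raising P to the power 5:
P^5(1,0) = 0.7047

0.7047


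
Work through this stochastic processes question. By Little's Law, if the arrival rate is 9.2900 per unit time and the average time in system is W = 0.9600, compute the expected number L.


Little's Law: L = lambda * W
= 9.2900 * 0.9600
= 8.9184

8.9184


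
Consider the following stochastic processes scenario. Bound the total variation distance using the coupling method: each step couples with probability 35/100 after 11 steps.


TV distance bound <= (1-delta)^n
= (1 - 0.3500)^11
= 0.6500^11
= 0.0088

0.0088


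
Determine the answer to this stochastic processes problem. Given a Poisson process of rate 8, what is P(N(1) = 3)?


P(N(t)=k) = (lambda*t)^k * exp(-lambda*t) / k!
lambda*t = 8
= 8^3 * exp(-8) / 3!
= 512 * 3.3546e-04 / 6
= 0.0286

0.0286


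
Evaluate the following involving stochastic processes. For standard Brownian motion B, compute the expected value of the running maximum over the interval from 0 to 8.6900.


E(max B(s)) = sqrt(2t/pi)
= sqrt(2*8.6900/pi)
= sqrt(5.5322)
= 2.3521

2.3521


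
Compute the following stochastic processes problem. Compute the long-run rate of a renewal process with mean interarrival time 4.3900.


Long-run renewal rate = 1/E(X)
= 1/4.3900
= 0.2278

0.2278


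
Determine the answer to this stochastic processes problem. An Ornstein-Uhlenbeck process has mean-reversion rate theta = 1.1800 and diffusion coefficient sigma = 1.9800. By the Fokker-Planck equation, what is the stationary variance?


Stationary variance = sigma^2 / (2*theta)
= 1.9800^2 / (2*1.1800)
= 3.9204 / 2.3600
= 1.6612

1.6612


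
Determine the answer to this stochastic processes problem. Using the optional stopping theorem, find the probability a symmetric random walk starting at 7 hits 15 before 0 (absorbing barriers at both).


By optional stopping theorem: E(M at tau) = M(0) = 7
P(hit 15)*15 + P(hit 0)*0 = 7
P(hit 15) = (7 - 0)/(15 - 0) = 7/15 = 0.4667

0.4667


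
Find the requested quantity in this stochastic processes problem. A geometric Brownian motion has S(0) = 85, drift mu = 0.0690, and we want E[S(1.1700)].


E[S(t)] = S(0) * exp(mu * t)
= 85 * exp(0.0690 * 1.1700)
= 85 * 1.0841
= 92.1466

92.1466


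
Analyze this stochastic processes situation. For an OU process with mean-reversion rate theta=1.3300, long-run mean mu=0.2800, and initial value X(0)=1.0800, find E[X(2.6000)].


E[X(t)] = mu + (X(0) - mu)*exp(-theta*t)
= 0.2800 + (1.0800 - 0.2800)*exp(-1.3300*2.6000)
= 0.2800 + 0.8000 * 0.0315
= 0.3052

0.3052


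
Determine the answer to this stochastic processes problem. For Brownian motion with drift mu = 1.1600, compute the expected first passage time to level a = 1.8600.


Expected first passage time = a/mu
= 1.8600/1.1600
= 1.6034

1.6034


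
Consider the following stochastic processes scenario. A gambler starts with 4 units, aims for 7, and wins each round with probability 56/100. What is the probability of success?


Gambler's ruin formula:
r = q/p = 0.4400/0.5600 = 0.7857
P(win) = (1 - r^i)/(1 - r^N)
= (1 - 0.7857^4)/(1 - 0.7857^7)
= 0.7592

0.7592


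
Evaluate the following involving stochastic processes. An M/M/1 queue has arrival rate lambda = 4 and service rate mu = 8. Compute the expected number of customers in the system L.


rho = 4/8 = 0.5000
L = rho/(1-rho)
= 0.5000/0.5000
= 1.0000

1.0000


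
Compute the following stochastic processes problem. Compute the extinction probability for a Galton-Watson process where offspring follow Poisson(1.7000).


Since mu = 1.7000 > 1, extinction prob q < 1.
Solve s = exp(mu*(s-1)) iteratively.
q = 0.3088

0.3088


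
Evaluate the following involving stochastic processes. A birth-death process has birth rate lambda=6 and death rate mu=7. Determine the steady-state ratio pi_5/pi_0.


For birth-death process, pi_n/pi_0 = (lambda/mu)^n
= (6/7)^5
= 0.4627

0.4627


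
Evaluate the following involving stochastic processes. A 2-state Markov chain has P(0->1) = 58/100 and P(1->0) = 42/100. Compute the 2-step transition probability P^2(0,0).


Computing P^2 by matrix multiplication.
P = [[0.4200, 0.5800], [0.4200, 0.5800]]
After raising P to the power 2:
P^2(0,0) = 0.4200

0.4200


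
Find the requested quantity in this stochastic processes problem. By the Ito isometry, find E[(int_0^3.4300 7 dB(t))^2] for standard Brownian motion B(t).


By Ito isometry: E[(int f dB)^2] = int f^2 dt
= 7^2 * 3.4300
= 49 * 3.4300 = 168.0700

168.0700


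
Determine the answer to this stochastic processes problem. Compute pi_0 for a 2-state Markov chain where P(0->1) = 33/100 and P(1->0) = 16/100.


Stationary distribution: pi_0 = p10/(p01+p10), pi_1 = p01/(p01+p10)
p01 = 0.3300, p10 = 0.1600
pi_0 = 0.3265

0.3265


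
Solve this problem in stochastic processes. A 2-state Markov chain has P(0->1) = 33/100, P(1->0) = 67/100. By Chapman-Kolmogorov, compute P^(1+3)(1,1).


P^4 = P^1 * P^3
Computing via matrix multiplication of the transition matrix.
Entry (1,1) of P^4 = 0.3300

0.3300


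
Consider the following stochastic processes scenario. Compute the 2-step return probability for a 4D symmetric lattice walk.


P(return in 2 steps) = P(reverse first step) = 1/(2d)
= 1/8
= 0.1250

0.1250


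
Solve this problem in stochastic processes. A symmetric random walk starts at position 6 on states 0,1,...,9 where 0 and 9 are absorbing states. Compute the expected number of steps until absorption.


For symmetric RW on 0,...,N with absorbing barriers, E(i) = i*(N-i)
E(6) = 6 * 3 = 18

18


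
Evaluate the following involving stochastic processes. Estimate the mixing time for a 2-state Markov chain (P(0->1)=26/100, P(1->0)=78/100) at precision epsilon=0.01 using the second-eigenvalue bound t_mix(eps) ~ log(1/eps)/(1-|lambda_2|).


lambda_2 = |1 - p01 - p10| = |1 - 0.2600 - 0.7800| = 0.0400
t_mix ~ log(1/eps)/(1 - |lambda_2|)
= log(100)/(1 - 0.0400) = 4.6052/0.9600
= 4.7971

4.7971


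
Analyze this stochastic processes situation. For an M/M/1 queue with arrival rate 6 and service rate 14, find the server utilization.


rho = lambda/mu
= 6/14
= 0.4286

0.4286


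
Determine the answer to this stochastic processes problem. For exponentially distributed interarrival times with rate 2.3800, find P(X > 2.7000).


P(X > t) = exp(-lambda * t)
= exp(-2.3800 * 2.7000)
= exp(-6.4260) = 0.0016

0.0016


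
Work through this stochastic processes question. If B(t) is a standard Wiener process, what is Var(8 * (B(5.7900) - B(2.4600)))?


Var(alpha*(B(t)-B(s))) = alpha^2 * (t-s)
= 8^2 * (5.7900 - 2.4600)
= 64 * 3.3300
= 213.1200

213.1200


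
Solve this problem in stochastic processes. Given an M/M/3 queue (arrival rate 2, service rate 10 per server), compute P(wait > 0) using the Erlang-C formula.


a = lambda/mu = 0.2000
rho = a/c = 0.0667
Erlang-C formula applied:
C(c,a) = 0.0012

0.0012


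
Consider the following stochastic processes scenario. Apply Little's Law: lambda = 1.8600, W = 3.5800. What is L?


Little's Law: L = lambda * W
= 1.8600 * 3.5800
= 6.6588

6.6588


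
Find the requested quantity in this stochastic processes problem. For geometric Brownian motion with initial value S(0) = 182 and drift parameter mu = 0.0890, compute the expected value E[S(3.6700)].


E[S(t)] = S(0) * exp(mu * t)
= 182 * exp(0.0890 * 3.6700)
= 182 * 1.3863
= 252.3045

252.3045


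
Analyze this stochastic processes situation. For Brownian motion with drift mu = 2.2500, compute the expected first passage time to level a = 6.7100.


Expected first passage time = a/mu
= 6.7100/2.2500
= 2.9822

2.9822


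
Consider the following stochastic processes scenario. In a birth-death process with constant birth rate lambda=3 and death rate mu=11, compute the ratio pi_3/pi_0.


For birth-death process, pi_n/pi_0 = (lambda/mu)^n
= (3/11)^3
= 0.0203

0.0203


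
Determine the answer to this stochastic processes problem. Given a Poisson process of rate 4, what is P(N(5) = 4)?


P(N(t)=k) = (lambda*t)^k * exp(-lambda*t) / k!
lambda*t = 20
= 20^4 * exp(-20) / 4!
= 160000 * 2.0612e-09 / 24
= 1.3741e-05

1.3741e-05


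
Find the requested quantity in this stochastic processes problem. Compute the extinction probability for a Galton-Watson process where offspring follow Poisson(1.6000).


Since mu = 1.6000 > 1, extinction prob q < 1.
Solve s = exp(mu*(s-1)) iteratively.
q = 0.3580

0.3580


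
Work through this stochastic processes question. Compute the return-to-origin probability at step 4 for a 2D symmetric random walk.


P = C(4,2)^2 / 4^4
= 6^2 / 256
= 36 / 256
= 0.1406

0.1406


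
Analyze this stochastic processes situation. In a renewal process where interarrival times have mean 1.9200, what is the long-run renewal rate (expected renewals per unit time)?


Long-run renewal rate = 1/E(X)
= 1/1.9200
= 0.5208

0.5208


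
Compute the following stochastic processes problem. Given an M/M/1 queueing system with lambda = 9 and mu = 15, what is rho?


rho = lambda/mu
= 9/15
= 0.6000

0.6000


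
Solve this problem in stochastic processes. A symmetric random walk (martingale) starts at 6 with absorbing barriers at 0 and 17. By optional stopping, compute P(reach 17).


By optional stopping theorem: E(M at tau) = M(0) = 6
P(hit 17)*17 + P(hit 0)*0 = 6
P(hit 17) = (6 - 0)/(17 - 0) = 6/17 = 0.3529

0.3529


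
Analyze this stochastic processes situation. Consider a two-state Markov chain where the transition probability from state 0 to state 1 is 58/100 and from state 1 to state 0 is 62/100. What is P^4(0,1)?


Computing P^4 by matrix multiplication.
P = [[0.4200, 0.5800], [0.6200, 0.3800]]
After raising P to the power 4:
P^4(0,1) = 0.4826

0.4826


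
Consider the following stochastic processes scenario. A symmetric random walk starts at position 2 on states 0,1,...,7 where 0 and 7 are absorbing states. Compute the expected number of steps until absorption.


For symmetric RW on 0,...,N with absorbing barriers, E(i) = i*(N-i)
E(2) = 2 * 5 = 10

10


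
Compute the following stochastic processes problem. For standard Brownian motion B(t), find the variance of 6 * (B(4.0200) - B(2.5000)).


Var(alpha*(B(t)-B(s))) = alpha^2 * (t-s)
= 6^2 * (4.0200 - 2.5000)
= 36 * 1.5200
= 54.7200

54.7200


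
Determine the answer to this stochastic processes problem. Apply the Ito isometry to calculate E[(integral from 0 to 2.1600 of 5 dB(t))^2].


By Ito isometry: E[(int f dB)^2] = int f^2 dt
= 5^2 * 2.1600
= 25 * 2.1600 = 54.0000

54.0000


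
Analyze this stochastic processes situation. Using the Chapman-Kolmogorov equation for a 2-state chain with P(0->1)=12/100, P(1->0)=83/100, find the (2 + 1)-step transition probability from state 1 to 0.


P^3 = P^2 * P^1
Computing via matrix multiplication of the transition matrix.
Entry (1,0) of P^3 = 0.8736

0.8736


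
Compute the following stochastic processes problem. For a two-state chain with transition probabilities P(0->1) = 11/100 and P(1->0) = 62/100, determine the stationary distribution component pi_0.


Stationary distribution: pi_0 = p10/(p01+p10), pi_1 = p01/(p01+p10)
p01 = 0.1100, p10 = 0.6200
pi_0 = 0.8493

0.8493


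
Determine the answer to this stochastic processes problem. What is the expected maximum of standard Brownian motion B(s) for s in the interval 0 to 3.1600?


E(max B(s)) = sqrt(2t/pi)
= sqrt(2*3.1600/pi)
= sqrt(2.0117)
= 1.4184

1.4184


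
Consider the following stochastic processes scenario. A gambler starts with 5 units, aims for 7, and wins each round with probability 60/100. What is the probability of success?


Gambler's ruin formula:
r = q/p = 0.4000/0.6000 = 0.6667
P(win) = (1 - r^i)/(1 - r^N)
= (1 - 0.6667^5)/(1 - 0.6667^7)
= 0.9223

0.9223


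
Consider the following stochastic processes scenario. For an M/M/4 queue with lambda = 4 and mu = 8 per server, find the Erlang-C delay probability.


a = lambda/mu = 0.5000
rho = a/c = 0.1250
Erlang-C formula applied:
C(c,a) = 0.0018

0.0018


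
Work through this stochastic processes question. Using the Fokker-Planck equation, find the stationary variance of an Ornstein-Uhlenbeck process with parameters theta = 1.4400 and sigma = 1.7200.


Stationary variance = sigma^2 / (2*theta)
= 1.7200^2 / (2*1.4400)
= 2.9584 / 2.8800
= 1.0272

1.0272


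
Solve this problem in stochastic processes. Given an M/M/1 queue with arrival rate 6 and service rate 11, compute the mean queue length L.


rho = 6/11 = 0.5455
L = rho/(1-rho)
= 0.5455/0.4545
= 1.2000

1.2000


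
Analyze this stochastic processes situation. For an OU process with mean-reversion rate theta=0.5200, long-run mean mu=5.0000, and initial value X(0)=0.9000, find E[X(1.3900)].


E[X(t)] = mu + (X(0) - mu)*exp(-theta*t)
= 5.0000 + (0.9000 - 5.0000)*exp(-0.5200*1.3900)
= 5.0000 + -4.1000 * 0.4854
= 3.0099

3.0099


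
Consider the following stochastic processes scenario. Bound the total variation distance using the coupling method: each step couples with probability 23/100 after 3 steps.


TV distance bound <= (1-delta)^n
= (1 - 0.2300)^3
= 0.7700^3
= 0.4565

0.4565


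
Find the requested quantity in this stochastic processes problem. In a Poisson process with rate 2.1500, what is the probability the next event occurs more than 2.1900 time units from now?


P(X > t) = exp(-lambda * t)
= exp(-2.1500 * 2.1900)
= exp(-4.7085) = 0.0090

0.0090


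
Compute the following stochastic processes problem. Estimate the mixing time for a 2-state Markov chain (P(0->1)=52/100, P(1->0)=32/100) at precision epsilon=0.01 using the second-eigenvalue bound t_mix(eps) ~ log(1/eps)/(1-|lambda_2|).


lambda_2 = |1 - p01 - p10| = |1 - 0.5200 - 0.3200| = 0.1600
t_mix ~ log(1/eps)/(1 - |lambda_2|)
= log(100)/(1 - 0.1600) = 4.6052/0.8400
= 5.4823

5.4823


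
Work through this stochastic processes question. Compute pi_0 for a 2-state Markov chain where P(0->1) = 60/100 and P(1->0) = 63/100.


Stationary distribution: pi_0 = p10/(p01+p10), pi_1 = p01/(p01+p10)
p01 = 0.6000, p10 = 0.6300
pi_0 = 0.5122

0.5122


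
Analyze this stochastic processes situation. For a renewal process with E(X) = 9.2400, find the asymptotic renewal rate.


Long-run renewal rate = 1/E(X)
= 1/9.2400
= 0.1082

0.1082


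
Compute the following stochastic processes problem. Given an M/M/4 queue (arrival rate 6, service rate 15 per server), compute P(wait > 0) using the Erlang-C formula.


a = lambda/mu = 0.4000
rho = a/c = 0.1000
Erlang-C formula applied:
C(c,a) = 7.9444e-04

7.9444e-04


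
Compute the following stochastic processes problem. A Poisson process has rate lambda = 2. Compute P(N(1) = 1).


P(N(t)=k) = (lambda*t)^k * exp(-lambda*t) / k!
lambda*t = 2
= 2^1 * exp(-2) / 1!
= 2 * 0.1353 / 1
= 0.2707

0.2707


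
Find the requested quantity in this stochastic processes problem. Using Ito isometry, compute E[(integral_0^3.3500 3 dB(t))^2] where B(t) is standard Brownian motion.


By Ito isometry: E[(int f dB)^2] = int f^2 dt
= 3^2 * 3.3500
= 9 * 3.3500 = 30.1500

30.1500


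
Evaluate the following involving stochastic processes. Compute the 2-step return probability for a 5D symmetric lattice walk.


P(return in 2 steps) = P(reverse first step) = 1/(2d)
= 1/10
= 0.1000

0.1000


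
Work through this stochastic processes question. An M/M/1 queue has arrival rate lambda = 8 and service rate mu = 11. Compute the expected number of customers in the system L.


rho = 8/11 = 0.7273
L = rho/(1-rho)
= 0.7273/0.2727
= 2.6667

2.6667


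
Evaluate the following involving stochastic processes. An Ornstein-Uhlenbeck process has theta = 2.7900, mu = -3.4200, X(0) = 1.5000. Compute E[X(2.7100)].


E[X(t)] = mu + (X(0) - mu)*exp(-theta*t)
= -3.4200 + (1.5000 - -3.4200)*exp(-2.7900*2.7100)
= -3.4200 + 4.9200 * 5.2041e-04
= -3.4174

-3.4174


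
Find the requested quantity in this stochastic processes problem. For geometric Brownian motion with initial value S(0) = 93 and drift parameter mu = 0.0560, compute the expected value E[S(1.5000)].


E[S(t)] = S(0) * exp(mu * t)
= 93 * exp(0.0560 * 1.5000)
= 93 * 1.0876
= 101.1495

101.1495


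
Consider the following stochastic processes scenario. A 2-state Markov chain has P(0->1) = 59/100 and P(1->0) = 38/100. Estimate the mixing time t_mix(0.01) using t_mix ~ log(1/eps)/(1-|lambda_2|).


lambda_2 = |1 - p01 - p10| = |1 - 0.5900 - 0.3800| = 0.0300
t_mix ~ log(1/eps)/(1 - |lambda_2|)
= log(100)/(1 - 0.0300) = 4.6052/0.9700
= 4.7476

4.7476


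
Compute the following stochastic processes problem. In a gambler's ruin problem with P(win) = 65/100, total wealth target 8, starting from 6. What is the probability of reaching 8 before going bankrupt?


Gambler's ruin formula:
r = q/p = 0.3500/0.6500 = 0.5385
P(win) = (1 - r^i)/(1 - r^N)
= (1 - 0.5385^6)/(1 - 0.5385^8)
= 0.9826

0.9826


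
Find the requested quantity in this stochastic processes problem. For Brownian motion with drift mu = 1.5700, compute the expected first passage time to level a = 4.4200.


Expected first passage time = a/mu
= 4.4200/1.5700
= 2.8153

2.8153


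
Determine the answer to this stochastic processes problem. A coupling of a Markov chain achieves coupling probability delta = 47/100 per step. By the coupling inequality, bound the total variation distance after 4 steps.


TV distance bound <= (1-delta)^n
= (1 - 0.4700)^4
= 0.5300^4
= 0.0789

0.0789


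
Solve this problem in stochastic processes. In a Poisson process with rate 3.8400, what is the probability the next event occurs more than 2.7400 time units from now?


P(X > t) = exp(-lambda * t)
= exp(-3.8400 * 2.7400)
= exp(-10.5216) = 2.6948e-05

2.6948e-05


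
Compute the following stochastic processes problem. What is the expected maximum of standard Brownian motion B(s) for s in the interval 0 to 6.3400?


E(max B(s)) = sqrt(2t/pi)
= sqrt(2*6.3400/pi)
= sqrt(4.0362)
= 2.0090

2.0090


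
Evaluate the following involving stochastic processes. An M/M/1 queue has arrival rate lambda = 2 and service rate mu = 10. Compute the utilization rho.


rho = lambda/mu
= 2/10
= 0.2000

0.2000


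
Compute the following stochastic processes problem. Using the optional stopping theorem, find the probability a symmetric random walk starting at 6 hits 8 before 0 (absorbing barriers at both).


By optional stopping theorem: E(M at tau) = M(0) = 6
P(hit 8)*8 + P(hit 0)*0 = 6
P(hit 8) = (6 - 0)/(8 - 0) = 3/4 = 0.7500

0.7500


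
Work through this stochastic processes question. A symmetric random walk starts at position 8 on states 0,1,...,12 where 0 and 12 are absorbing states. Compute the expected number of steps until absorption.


For symmetric RW on 0,...,N with absorbing barriers, E(i) = i*(N-i)
E(8) = 8 * 4 = 32

32


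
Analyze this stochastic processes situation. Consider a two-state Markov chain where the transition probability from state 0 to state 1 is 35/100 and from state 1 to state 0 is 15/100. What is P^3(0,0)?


Computing P^3 by matrix multiplication.
P = [[0.6500, 0.3500], [0.1500, 0.8500]]
After raising P to the power 3:
P^3(0,0) = 0.3875

0.3875


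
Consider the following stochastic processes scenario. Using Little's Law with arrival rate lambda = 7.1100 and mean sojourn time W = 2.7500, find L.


Little's Law: L = lambda * W
= 7.1100 * 2.7500
= 19.5525

19.5525


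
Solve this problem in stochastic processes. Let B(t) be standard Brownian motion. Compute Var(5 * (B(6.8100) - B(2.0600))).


Var(alpha*(B(t)-B(s))) = alpha^2 * (t-s)
= 5^2 * (6.8100 - 2.0600)
= 25 * 4.7500
= 118.7500

118.7500
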